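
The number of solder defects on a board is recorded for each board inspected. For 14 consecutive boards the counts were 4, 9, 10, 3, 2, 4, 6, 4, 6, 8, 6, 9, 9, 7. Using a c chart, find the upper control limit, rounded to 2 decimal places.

c̄ = (4 + 9 + 10 + 3 + 2 + 4 + 6 + 4 + 6 + 8 + 6 + 9 + 9 + 7) / 14 = 87 / 14 = 6.2143
UCL = c̄ + 3√c̄ = 6.2143 + 3 × √6.2143 = 6.2143 + 3 × 2.4928 = 13.6928

13.69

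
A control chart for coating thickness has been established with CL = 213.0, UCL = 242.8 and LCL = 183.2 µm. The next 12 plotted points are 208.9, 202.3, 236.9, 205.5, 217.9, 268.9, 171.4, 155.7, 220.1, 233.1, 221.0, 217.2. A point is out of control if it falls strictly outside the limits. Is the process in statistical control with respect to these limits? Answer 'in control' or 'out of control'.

out of control

Compare each point to [183.2, 242.8]: sample 6 = 268.9 > UCL; sample 7 = 171.4 < LCL; sample 8 = 155.7 < LCL.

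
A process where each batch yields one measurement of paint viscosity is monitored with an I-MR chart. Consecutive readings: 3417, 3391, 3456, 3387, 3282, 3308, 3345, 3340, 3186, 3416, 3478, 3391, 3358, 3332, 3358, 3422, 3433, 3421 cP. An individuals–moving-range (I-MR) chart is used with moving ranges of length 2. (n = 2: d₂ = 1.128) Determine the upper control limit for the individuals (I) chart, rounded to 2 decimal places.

3535.78

X̄ = (3417 + 3391 + 3456 + 3387 + 3282 + 3308 + 3345 + 3340 + 3186 + 3416 + 3478 + 3391 + 3358 + 3332 + 3358 + 3422 + 3433 + 3421) / 18 = 3373.3889
Moving ranges: 26, 65, 69, 105, 26, 37, 5, 154, 230, 62, 87, 33, 26, 26, 64, 11, 12; M̄R̄ = 1038.0000 / 17 = 61.0588
UCL = X̄ + 3·M̄R̄/d₂ = 3373.3889 + 3 × 61.0588 / 1.128 = 3535.7794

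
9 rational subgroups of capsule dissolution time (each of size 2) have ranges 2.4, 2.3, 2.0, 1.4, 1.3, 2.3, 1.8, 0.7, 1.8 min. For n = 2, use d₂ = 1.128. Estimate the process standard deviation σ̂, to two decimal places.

R̄ = (2.4 + 2.3 + 2.0 + 1.4 + 1.3 + 2.3 + 1.8 + 0.7 + 1.8) / 9 = 1.7778
σ̂ = R̄ / d₂ = 1.7778 / 1.128 = 1.5760

1.58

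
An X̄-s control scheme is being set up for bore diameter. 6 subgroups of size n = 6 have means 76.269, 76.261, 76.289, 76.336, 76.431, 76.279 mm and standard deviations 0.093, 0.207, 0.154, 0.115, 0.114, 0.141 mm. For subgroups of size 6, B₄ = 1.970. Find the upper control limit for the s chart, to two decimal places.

s̄ = (0.093 + 0.207 + 0.154 + 0.115 + 0.114 + 0.141) / 6 = 0.1373
UCL_s = B₄·s̄ = 1.970 × 0.1373 = 0.2705

0.27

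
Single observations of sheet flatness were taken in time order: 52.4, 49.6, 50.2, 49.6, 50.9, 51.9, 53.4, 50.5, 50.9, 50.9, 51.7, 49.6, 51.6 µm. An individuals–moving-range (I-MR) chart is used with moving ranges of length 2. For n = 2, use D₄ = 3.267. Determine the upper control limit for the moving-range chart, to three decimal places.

4.356

Moving ranges: 2.8, 0.6, 0.6, 1.3, 1.0, 1.5, 2.9, 0.4, 0.0, 0.8, 2.1, 2.0; M̄R̄ = 16.0000 / 12 = 1.3333
UCL_MR = D₄·M̄R̄ = 3.267 × 1.3333 = 4.3560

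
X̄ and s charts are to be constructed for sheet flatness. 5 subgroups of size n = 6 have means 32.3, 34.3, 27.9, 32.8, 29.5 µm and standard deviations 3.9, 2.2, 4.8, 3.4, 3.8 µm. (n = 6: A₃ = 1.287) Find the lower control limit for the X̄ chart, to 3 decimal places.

X̄̄ = (32.3 + 34.3 + 27.9 + 32.8 + 29.5) / 5 = 31.3600
s̄ = (3.9 + 2.2 + 4.8 + 3.4 + 3.8) / 5 = 3.6200
LCL = X̄̄ − A₃·s̄ = 31.3600 − 1.287 × 3.6200 = 26.7011

26.701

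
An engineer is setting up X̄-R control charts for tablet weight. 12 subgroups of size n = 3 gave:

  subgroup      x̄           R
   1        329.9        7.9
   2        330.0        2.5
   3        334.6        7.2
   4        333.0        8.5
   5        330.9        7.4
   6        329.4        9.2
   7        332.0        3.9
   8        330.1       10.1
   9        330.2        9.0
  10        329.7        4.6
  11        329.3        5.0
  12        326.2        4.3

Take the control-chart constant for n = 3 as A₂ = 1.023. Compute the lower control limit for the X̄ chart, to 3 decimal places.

X̄̄ = (329.9 + 330.0 + 334.6 + 333.0 + 330.9 + 329.4 + 332.0 + 330.1 + 330.2 + 329.7 + 329.3 + 326.2) / 12 = 3965.3000 / 12 = 330.4417
R̄ = (7.9 + 2.5 + 7.2 + 8.5 + 7.4 + 9.2 + 3.9 + 10.1 + 9.0 + 4.6 + 5.0 + 4.3) / 12 = 79.6000 / 12 = 6.6333
LCL = X̄̄ − A₂·R̄ = 330.4417 − 1.023 × 6.6333 = 323.6558

323.656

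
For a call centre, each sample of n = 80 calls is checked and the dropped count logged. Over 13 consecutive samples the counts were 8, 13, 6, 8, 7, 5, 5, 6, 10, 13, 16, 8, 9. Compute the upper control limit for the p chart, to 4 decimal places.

p̄ = Σdᵢ / (k·n) = 114 / (13 × 80) = 0.10962
UCL = p̄ + 3·√(p̄(1−p̄)/n) = 0.10962 + 3 × √(0.10962×0.89038/80) = 0.10962 + 3 × 0.03493 = 0.21440

0.2144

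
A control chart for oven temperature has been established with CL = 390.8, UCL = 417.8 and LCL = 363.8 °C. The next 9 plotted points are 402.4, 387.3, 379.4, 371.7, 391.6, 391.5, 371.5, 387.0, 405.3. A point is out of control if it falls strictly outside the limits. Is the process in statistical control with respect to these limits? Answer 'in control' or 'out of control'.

All 9 points lie within [363.8, 417.8].

in control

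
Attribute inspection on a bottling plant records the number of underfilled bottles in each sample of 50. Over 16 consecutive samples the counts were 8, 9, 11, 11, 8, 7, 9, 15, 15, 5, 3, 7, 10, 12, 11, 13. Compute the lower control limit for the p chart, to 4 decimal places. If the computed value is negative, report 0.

p̄ = Σdᵢ / (k·n) = 154 / (16 × 50) = 0.19250
LCL = p̄ − 3·√(p̄(1−p̄)/n) = 0.19250 − 3 × 0.05576 = 0.02523

0.0252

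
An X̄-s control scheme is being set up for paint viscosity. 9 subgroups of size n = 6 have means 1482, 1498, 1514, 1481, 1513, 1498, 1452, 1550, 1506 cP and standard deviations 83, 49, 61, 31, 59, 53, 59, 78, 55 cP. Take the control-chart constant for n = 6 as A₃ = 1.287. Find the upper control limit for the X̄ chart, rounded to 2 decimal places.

X̄̄ = (1482 + 1498 + 1514 + 1481 + 1513 + 1498 + 1452 + 1550 + 1506) / 9 = 1499.3333
s̄ = (83 + 49 + 61 + 31 + 59 + 53 + 59 + 78 + 55) / 9 = 58.6667
UCL = X̄̄ + A₃·s̄ = 1499.3333 + 1.287 × 58.6667 = 1574.8373

1574.84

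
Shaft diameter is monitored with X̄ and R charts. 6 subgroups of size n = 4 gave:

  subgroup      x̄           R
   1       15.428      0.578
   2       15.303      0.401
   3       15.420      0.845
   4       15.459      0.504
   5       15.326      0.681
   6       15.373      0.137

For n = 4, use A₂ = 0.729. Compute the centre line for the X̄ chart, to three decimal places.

15.385

X̄̄ = (15.428 + 15.303 + 15.420 + 15.459 + 15.326 + 15.373) / 6 = 92.3090 / 6 = 15.3848
CL = X̄̄ = 15.3848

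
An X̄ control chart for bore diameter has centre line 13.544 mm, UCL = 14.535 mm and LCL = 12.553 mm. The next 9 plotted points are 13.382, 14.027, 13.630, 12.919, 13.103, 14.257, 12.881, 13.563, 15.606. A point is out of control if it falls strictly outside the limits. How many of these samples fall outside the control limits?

1

Compare each point to [12.553, 14.535]: sample 9 = 15.606 > UCL.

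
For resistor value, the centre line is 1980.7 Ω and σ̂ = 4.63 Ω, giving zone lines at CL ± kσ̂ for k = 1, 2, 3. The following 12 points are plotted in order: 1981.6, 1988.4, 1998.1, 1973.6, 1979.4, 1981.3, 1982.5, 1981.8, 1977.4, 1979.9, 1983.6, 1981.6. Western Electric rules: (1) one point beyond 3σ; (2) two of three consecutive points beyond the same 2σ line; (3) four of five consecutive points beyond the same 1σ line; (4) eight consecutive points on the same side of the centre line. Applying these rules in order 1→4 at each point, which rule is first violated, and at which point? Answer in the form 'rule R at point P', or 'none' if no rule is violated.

Zone of each point (C = within 1σ̂, B = 1σ̂–2σ̂, A = 2σ̂–3σ̂, * = beyond 3σ̂; sign = side of CL): 1:+C, 2:+B, 3:+*, 4:-B, 5:-C, 6:+C, 7:+C, 8:+C, 9:-C, 10:-C, 11:+C, 12:+C
Rule 1 (one point beyond the 3σ limits) is satisfied at point 3.

rule 1 at point 3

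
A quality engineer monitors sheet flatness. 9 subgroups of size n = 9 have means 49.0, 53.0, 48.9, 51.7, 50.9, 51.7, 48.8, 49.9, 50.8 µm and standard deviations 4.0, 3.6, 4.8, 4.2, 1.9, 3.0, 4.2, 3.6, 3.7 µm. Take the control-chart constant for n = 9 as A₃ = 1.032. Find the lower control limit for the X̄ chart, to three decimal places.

46.738

X̄̄ = (49.0 + 53.0 + 48.9 + 51.7 + 50.9 + 51.7 + 48.8 + 49.9 + 50.8) / 9 = 50.5222
s̄ = (4.0 + 3.6 + 4.8 + 4.2 + 1.9 + 3.0 + 4.2 + 3.6 + 3.7) / 9 = 3.6667
LCL = X̄̄ − A₃·s̄ = 50.5222 − 1.032 × 3.6667 = 46.7382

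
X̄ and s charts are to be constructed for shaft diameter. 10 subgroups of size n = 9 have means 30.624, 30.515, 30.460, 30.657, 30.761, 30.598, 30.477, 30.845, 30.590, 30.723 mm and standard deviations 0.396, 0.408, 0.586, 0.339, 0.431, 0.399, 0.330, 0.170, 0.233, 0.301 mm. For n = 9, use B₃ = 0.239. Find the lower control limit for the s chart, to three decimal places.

0.086

s̄ = (0.396 + 0.408 + 0.586 + 0.339 + 0.431 + 0.399 + 0.330 + 0.170 + 0.233 + 0.301) / 10 = 0.3593
LCL_s = B₃·s̄ = 0.239 × 0.3593 = 0.0859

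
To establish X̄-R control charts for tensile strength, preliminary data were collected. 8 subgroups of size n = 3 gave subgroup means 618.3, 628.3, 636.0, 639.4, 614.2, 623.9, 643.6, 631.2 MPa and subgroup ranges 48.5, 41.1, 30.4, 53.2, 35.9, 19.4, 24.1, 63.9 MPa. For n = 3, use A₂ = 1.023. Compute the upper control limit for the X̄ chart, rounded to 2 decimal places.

X̄̄ = (618.3 + 628.3 + 636.0 + 639.4 + 614.2 + 623.9 + 643.6 + 631.2) / 8 = 5034.9000 / 8 = 629.3625
R̄ = (48.5 + 41.1 + 30.4 + 53.2 + 35.9 + 19.4 + 24.1 + 63.9) / 8 = 316.5000 / 8 = 39.5625
UCL = X̄̄ + A₂·R̄ = 629.3625 + 1.023 × 39.5625 = 669.8349

669.83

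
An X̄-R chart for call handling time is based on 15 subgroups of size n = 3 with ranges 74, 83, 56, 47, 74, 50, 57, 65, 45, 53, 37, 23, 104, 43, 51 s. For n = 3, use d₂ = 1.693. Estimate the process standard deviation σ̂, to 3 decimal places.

R̄ = (74 + 83 + 56 + 47 + 74 + 50 + 57 + 65 + 45 + 53 + 37 + 23 + 104 + 43 + 51) / 15 = 57.4667
σ̂ = R̄ / d₂ = 57.4667 / 1.693 = 33.9437

33.944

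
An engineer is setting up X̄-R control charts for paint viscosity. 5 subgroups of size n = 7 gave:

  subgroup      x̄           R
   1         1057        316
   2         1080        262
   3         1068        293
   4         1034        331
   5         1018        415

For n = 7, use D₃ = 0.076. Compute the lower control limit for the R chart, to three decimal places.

R̄ = (316 + 262 + 293 + 331 + 415) / 5 = 1617.0000 / 5 = 323.4000
LCL_R = D₃·R̄ = 0.076 × 323.4000 = 24.5784

24.578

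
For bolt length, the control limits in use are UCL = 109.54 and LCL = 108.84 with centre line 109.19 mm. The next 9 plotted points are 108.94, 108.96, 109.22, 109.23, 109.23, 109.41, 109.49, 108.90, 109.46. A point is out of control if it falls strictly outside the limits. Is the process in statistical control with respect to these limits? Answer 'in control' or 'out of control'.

All 9 points lie within [108.84, 109.54].

in control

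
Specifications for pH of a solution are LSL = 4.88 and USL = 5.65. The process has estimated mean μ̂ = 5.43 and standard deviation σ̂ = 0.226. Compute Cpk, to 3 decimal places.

Cpu = (USL − μ̂) / (3σ̂) = (5.65 − 5.43) / (3 × 0.226) = 0.3245; Cpl = (μ̂ − LSL) / (3σ̂) = (5.43 − 4.88) / (3 × 0.226) = 0.8112; Cpk = min(Cpu, Cpl) = 0.3245

0.324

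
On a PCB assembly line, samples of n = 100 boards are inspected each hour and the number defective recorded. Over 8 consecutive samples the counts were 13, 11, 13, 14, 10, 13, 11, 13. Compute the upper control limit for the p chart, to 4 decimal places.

p̄ = Σdᵢ / (k·n) = 98 / (8 × 100) = 0.12250
UCL = p̄ + 3·√(p̄(1−p̄)/n) = 0.12250 + 3 × √(0.12250×0.87750/100) = 0.12250 + 3 × 0.03279 = 0.22086

0.2209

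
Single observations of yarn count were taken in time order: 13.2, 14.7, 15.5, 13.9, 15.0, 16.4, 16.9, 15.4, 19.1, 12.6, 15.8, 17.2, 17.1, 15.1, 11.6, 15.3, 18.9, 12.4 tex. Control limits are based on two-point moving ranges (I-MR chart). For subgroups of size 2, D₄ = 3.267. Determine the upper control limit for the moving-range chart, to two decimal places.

Moving ranges: 1.5, 0.8, 1.6, 1.1, 1.4, 0.5, 1.5, 3.7, 6.5, 3.2, 1.4, 0.1, 2.0, 3.5, 3.7, 3.6, 6.5; M̄R̄ = 42.6000 / 17 = 2.5059
UCL_MR = D₄·M̄R̄ = 3.267 × 2.5059 = 8.1867

8.19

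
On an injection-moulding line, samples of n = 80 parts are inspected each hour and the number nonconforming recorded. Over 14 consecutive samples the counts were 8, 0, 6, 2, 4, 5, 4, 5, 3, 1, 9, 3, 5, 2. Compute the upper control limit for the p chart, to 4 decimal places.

p̄ = Σdᵢ / (k·n) = 57 / (14 × 80) = 0.05089
UCL = p̄ + 3·√(p̄(1−p̄)/n) = 0.05089 + 3 × √(0.05089×0.94911/80) = 0.05089 + 3 × 0.02457 = 0.12461

0.1246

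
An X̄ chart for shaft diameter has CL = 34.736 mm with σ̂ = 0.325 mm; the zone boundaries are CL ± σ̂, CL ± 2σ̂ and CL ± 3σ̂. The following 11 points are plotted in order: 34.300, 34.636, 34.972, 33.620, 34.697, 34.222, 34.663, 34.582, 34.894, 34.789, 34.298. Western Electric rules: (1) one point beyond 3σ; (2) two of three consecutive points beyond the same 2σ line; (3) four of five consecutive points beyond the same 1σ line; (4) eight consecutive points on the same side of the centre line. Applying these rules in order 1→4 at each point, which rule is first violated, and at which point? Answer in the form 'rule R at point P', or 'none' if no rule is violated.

Zone of each point (C = within 1σ̂, B = 1σ̂–2σ̂, A = 2σ̂–3σ̂, * = beyond 3σ̂; sign = side of CL): 1:-B, 2:-C, 3:+C, 4:-*, 5:-C, 6:-B, 7:-C, 8:-C, 9:+C, 10:+C, 11:-B
Rule 1 (one point beyond the 3σ limits) is satisfied at point 4.

rule 1 at point 4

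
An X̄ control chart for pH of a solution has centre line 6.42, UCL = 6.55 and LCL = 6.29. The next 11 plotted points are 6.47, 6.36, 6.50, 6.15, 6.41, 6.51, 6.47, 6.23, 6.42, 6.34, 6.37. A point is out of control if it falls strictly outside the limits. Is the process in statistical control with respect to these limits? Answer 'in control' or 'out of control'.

out of control

Compare each point to [6.29, 6.55]: sample 4 = 6.15 < LCL; sample 8 = 6.23 < LCL.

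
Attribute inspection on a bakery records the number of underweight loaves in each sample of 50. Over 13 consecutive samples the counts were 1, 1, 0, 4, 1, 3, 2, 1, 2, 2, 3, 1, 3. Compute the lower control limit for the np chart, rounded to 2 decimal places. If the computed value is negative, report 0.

0.00

p̄ = Σdᵢ / (k·n) = 24 / (13 × 50) = 0.03692
LCL = np̄ − 3·√(np̄(1−p̄)) = 1.8462 − 3 × 1.3334 = -2.1541 → 0 (negative, so LCL = 0)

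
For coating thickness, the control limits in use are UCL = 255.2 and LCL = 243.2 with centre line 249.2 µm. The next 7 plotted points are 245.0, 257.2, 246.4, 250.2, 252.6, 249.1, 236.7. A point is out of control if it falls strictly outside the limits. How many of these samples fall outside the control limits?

Compare each point to [243.2, 255.2]: sample 2 = 257.2 > UCL; sample 7 = 236.7 < LCL.

2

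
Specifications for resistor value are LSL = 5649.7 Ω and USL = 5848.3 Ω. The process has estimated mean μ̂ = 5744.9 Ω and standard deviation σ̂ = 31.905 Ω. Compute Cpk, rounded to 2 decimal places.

0.99

Cpu = (USL − μ̂) / (3σ̂) = (5848.3 − 5744.9) / (3 × 31.905) = 1.0803; Cpl = (μ̂ − LSL) / (3σ̂) = (5744.9 − 5649.7) / (3 × 31.905) = 0.9946; Cpk = min(Cpu, Cpl) = 0.9946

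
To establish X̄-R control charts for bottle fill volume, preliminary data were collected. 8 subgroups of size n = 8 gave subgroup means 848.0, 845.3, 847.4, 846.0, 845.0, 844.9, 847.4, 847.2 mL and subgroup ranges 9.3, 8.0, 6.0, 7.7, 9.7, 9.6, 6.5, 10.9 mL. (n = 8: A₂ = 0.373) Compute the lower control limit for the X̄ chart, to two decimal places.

X̄̄ = (848.0 + 845.3 + 847.4 + 846.0 + 845.0 + 844.9 + 847.4 + 847.2) / 8 = 6771.2000 / 8 = 846.4000
R̄ = (9.3 + 8.0 + 6.0 + 7.7 + 9.7 + 9.6 + 6.5 + 10.9) / 8 = 67.7000 / 8 = 8.4625
LCL = X̄̄ − A₂·R̄ = 846.4000 − 0.373 × 8.4625 = 843.2435

843.24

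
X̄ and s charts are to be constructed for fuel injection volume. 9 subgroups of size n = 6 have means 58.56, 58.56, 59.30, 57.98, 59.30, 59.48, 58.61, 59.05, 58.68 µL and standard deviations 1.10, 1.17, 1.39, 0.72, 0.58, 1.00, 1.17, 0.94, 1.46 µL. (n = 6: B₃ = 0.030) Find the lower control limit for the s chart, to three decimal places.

0.032

s̄ = (1.10 + 1.17 + 1.39 + 0.72 + 0.58 + 1.00 + 1.17 + 0.94 + 1.46) / 9 = 1.0589
LCL_s = B₃·s̄ = 0.030 × 1.0589 = 0.0318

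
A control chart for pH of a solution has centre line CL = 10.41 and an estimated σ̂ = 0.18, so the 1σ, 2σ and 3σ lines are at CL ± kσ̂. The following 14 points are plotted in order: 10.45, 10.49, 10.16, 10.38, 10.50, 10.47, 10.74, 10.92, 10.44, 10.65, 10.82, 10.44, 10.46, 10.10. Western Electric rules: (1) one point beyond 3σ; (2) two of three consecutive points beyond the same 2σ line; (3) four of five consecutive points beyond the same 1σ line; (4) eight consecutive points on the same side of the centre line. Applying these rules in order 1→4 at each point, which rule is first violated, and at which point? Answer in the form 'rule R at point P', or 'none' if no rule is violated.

rule 3 at point 11

Zone of each point (C = within 1σ̂, B = 1σ̂–2σ̂, A = 2σ̂–3σ̂, * = beyond 3σ̂; sign = side of CL): 1:+C, 2:+C, 3:-B, 4:-C, 5:+C, 6:+C, 7:+B, 8:+A, 9:+C, 10:+B, 11:+A, 12:+C, 13:+C, 14:-B
Rule 3 (four of five consecutive points beyond the same 1σ limit) is satisfied at point 11.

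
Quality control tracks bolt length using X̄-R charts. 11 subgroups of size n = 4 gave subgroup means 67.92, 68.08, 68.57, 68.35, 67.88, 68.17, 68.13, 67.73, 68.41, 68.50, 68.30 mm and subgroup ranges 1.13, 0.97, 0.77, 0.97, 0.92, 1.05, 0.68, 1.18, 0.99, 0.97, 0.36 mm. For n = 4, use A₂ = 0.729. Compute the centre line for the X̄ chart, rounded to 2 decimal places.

X̄̄ = (67.92 + 68.08 + 68.57 + 68.35 + 67.88 + 68.17 + 68.13 + 67.73 + 68.41 + 68.50 + 68.30) / 11 = 750.0400 / 11 = 68.1855
CL = X̄̄ = 68.1855

68.19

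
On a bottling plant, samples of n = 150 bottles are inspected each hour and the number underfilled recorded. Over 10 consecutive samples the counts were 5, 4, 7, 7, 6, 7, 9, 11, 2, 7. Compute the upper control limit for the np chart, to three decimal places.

p̄ = Σdᵢ / (k·n) = 65 / (10 × 150) = 0.04333
UCL = np̄ + 3·√(np̄(1−p̄)) = 6.5000 + 3 × √(6.5000×0.95667) = 6.5000 + 3 × 2.4937 = 13.9810

13.981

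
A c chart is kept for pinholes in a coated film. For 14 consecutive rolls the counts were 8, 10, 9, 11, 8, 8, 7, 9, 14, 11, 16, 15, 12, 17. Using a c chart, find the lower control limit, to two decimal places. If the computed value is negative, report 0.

1.09

c̄ = (8 + 10 + 9 + 11 + 8 + 8 + 7 + 9 + 14 + 11 + 16 + 15 + 12 + 17) / 14 = 155 / 14 = 11.0714
LCL = c̄ − 3√c̄ = 11.0714 − 3 × 3.3274 = 1.0893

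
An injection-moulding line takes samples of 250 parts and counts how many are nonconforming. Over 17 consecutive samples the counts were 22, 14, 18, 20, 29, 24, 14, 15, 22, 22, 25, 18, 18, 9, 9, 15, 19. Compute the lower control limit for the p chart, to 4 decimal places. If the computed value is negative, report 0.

0.0241

p̄ = Σdᵢ / (k·n) = 313 / (17 × 250) = 0.07365
LCL = p̄ − 3·√(p̄(1−p̄)/n) = 0.07365 − 3 × 0.01652 = 0.02409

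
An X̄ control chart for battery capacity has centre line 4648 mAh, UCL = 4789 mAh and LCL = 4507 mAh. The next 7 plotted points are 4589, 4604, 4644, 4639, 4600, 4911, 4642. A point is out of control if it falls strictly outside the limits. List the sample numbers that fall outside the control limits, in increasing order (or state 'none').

6

Compare each point to [4507, 4789]: sample 6 = 4911 > UCL.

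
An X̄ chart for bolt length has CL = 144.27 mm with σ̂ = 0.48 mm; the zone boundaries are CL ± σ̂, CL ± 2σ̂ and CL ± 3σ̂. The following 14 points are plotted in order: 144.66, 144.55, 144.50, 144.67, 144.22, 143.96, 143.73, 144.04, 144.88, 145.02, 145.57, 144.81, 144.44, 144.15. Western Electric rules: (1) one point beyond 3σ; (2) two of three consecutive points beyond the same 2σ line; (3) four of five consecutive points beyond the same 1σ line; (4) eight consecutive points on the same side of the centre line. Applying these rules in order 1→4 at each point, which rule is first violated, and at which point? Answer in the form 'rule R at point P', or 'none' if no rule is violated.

Zone of each point (C = within 1σ̂, B = 1σ̂–2σ̂, A = 2σ̂–3σ̂, * = beyond 3σ̂; sign = side of CL): 1:+C, 2:+C, 3:+C, 4:+C, 5:-C, 6:-C, 7:-B, 8:-C, 9:+B, 10:+B, 11:+A, 12:+B, 13:+C, 14:-C
Rule 3 (four of five consecutive points beyond the same 1σ limit) is satisfied at point 12.

rule 3 at point 12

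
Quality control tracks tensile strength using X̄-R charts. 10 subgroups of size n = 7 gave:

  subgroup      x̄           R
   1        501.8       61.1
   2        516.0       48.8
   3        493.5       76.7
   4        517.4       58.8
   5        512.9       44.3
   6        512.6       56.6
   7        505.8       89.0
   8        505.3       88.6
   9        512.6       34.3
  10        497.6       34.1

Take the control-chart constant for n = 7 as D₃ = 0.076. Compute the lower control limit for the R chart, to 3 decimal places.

R̄ = (61.1 + 48.8 + 76.7 + 58.8 + 44.3 + 56.6 + 89.0 + 88.6 + 34.3 + 34.1) / 10 = 592.3000 / 10 = 59.2300
LCL_R = D₃·R̄ = 0.076 × 59.2300 = 4.5015

4.501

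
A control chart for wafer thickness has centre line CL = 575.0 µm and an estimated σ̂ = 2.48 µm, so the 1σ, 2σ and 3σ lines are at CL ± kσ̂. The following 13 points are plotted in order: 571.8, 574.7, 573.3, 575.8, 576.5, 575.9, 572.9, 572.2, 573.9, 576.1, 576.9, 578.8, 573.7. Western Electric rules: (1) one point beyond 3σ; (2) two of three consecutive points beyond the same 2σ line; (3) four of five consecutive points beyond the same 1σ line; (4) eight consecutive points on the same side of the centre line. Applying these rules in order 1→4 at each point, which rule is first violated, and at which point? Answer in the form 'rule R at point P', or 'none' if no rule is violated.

Zone of each point (C = within 1σ̂, B = 1σ̂–2σ̂, A = 2σ̂–3σ̂, * = beyond 3σ̂; sign = side of CL): 1:-B, 2:-C, 3:-C, 4:+C, 5:+C, 6:+C, 7:-C, 8:-B, 9:-C, 10:+C, 11:+C, 12:+B, 13:-C
No rule fires across all 13 points.

none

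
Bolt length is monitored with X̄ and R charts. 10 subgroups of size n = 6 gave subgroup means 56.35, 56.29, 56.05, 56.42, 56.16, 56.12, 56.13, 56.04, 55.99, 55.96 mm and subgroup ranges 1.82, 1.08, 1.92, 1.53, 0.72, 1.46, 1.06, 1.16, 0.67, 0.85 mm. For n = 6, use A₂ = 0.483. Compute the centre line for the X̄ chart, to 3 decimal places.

X̄̄ = (56.35 + 56.29 + 56.05 + 56.42 + 56.16 + 56.12 + 56.13 + 56.04 + 55.99 + 55.96) / 10 = 561.5100 / 10 = 56.1510
CL = X̄̄ = 56.1510

56.151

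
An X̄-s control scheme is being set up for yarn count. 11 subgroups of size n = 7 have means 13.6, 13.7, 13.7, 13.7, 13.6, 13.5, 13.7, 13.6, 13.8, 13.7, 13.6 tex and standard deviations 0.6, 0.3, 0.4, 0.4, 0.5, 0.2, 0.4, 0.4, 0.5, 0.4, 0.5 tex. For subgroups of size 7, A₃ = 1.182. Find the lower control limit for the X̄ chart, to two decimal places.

X̄̄ = (13.6 + 13.7 + 13.7 + 13.7 + 13.6 + 13.5 + 13.7 + 13.6 + 13.8 + 13.7 + 13.6) / 11 = 13.6545
s̄ = (0.6 + 0.3 + 0.4 + 0.4 + 0.5 + 0.2 + 0.4 + 0.4 + 0.5 + 0.4 + 0.5) / 11 = 0.4182
LCL = X̄̄ − A₃·s̄ = 13.6545 − 1.182 × 0.4182 = 13.1603

13.16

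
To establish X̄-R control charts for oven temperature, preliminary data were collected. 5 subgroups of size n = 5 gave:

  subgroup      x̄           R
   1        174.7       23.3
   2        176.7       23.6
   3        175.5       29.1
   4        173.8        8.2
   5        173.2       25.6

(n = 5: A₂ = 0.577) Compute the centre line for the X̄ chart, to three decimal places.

174.780

X̄̄ = (174.7 + 176.7 + 175.5 + 173.8 + 173.2) / 5 = 873.9000 / 5 = 174.7800
CL = X̄̄ = 174.7800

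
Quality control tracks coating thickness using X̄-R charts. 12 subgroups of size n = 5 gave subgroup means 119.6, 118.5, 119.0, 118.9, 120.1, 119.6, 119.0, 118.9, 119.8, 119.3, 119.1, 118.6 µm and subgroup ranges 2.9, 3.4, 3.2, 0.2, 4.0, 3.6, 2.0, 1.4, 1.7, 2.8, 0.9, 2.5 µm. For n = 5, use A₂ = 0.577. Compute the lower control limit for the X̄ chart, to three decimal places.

117.825

X̄̄ = (119.6 + 118.5 + 119.0 + 118.9 + 120.1 + 119.6 + 119.0 + 118.9 + 119.8 + 119.3 + 119.1 + 118.6) / 12 = 1430.4000 / 12 = 119.2000
R̄ = (2.9 + 3.4 + 3.2 + 0.2 + 4.0 + 3.6 + 2.0 + 1.4 + 1.7 + 2.8 + 0.9 + 2.5) / 12 = 28.6000 / 12 = 2.3833
LCL = X̄̄ − A₂·R̄ = 119.2000 − 0.577 × 2.3833 = 117.8248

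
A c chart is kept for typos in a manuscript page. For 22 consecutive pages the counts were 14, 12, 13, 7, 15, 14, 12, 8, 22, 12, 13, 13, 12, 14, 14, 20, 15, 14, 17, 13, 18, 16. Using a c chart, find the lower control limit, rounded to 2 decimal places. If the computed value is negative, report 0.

2.78

c̄ = (14 + 12 + 13 + 7 + 15 + 14 + 12 + 8 + 22 + 12 + 13 + 13 + 12 + 14 + 14 + 20 + 15 + 14 + 17 + 13 + 18 + 16) / 22 = 308 / 22 = 14.0000
LCL = c̄ − 3√c̄ = 14.0000 − 3 × 3.7417 = 2.7750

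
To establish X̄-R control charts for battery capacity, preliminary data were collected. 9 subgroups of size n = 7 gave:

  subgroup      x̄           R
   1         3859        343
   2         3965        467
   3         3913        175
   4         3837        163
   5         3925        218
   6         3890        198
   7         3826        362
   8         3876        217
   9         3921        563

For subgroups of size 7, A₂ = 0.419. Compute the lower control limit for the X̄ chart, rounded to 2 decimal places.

3764.24

X̄̄ = (3859 + 3965 + 3913 + 3837 + 3925 + 3890 + 3826 + 3876 + 3921) / 9 = 35012.0000 / 9 = 3890.2222
R̄ = (343 + 467 + 175 + 163 + 218 + 198 + 362 + 217 + 563) / 9 = 2706.0000 / 9 = 300.6667
LCL = X̄̄ − A₂·R̄ = 3890.2222 − 0.419 × 300.6667 = 3764.2429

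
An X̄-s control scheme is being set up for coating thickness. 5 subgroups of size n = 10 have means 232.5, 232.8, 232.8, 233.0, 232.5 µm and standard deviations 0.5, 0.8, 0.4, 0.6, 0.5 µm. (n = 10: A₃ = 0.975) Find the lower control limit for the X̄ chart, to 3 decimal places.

X̄̄ = (232.5 + 232.8 + 232.8 + 233.0 + 232.5) / 5 = 232.7200
s̄ = (0.5 + 0.8 + 0.4 + 0.6 + 0.5) / 5 = 0.5600
LCL = X̄̄ − A₃·s̄ = 232.7200 − 0.975 × 0.5600 = 232.1740

232.174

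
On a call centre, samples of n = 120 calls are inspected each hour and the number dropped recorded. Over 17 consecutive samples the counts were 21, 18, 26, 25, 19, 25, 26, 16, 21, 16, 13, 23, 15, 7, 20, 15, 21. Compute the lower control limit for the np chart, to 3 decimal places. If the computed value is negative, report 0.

p̄ = Σdᵢ / (k·n) = 327 / (17 × 120) = 0.16029
LCL = np̄ − 3·√(np̄(1−p̄)) = 19.2353 − 3 × 4.0190 = 7.1784

7.178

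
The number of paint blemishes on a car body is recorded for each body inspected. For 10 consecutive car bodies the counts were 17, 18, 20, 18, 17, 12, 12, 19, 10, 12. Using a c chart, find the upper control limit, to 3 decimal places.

c̄ = (17 + 18 + 20 + 18 + 17 + 12 + 12 + 19 + 10 + 12) / 10 = 155 / 10 = 15.5000
UCL = c̄ + 3√c̄ = 15.5000 + 3 × √15.5000 = 15.5000 + 3 × 3.9370 = 27.3110

27.311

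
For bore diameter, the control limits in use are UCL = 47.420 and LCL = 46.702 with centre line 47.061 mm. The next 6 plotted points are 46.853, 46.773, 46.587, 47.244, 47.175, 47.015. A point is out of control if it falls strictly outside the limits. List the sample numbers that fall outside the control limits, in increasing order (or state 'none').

3

Compare each point to [46.702, 47.420]: sample 3 = 46.587 < LCL.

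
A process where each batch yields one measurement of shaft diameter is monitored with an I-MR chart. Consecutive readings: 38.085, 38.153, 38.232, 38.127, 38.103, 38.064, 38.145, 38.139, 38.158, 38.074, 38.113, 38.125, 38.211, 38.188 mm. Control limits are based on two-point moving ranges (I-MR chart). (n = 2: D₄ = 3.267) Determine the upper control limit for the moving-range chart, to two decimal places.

Moving ranges: 0.068, 0.079, 0.105, 0.024, 0.039, 0.081, 0.006, 0.019, 0.084, 0.039, 0.012, 0.086, 0.023; M̄R̄ = 0.6650 / 13 = 0.0512
UCL_MR = D₄·M̄R̄ = 3.267 × 0.0512 = 0.1671

0.17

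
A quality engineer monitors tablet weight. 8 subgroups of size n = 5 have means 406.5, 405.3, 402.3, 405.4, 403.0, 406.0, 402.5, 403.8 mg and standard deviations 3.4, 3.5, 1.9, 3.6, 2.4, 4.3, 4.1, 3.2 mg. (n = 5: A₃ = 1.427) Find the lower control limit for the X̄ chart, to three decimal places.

X̄̄ = (406.5 + 405.3 + 402.3 + 405.4 + 403.0 + 406.0 + 402.5 + 403.8) / 8 = 404.3500
s̄ = (3.4 + 3.5 + 1.9 + 3.6 + 2.4 + 4.3 + 4.1 + 3.2) / 8 = 3.3000
LCL = X̄̄ − A₃·s̄ = 404.3500 − 1.427 × 3.3000 = 399.6409

399.641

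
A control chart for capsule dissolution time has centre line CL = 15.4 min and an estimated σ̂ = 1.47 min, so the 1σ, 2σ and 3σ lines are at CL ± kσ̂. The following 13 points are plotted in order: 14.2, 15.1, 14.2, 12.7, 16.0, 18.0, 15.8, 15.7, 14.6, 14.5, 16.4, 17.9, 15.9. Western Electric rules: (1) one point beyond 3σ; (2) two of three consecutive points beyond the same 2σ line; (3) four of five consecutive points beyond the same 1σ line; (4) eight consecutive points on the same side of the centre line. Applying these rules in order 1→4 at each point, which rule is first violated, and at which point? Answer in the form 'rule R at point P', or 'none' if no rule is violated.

none

Zone of each point (C = within 1σ̂, B = 1σ̂–2σ̂, A = 2σ̂–3σ̂, * = beyond 3σ̂; sign = side of CL): 1:-C, 2:-C, 3:-C, 4:-B, 5:+C, 6:+B, 7:+C, 8:+C, 9:-C, 10:-C, 11:+C, 12:+B, 13:+C
No rule fires across all 13 points.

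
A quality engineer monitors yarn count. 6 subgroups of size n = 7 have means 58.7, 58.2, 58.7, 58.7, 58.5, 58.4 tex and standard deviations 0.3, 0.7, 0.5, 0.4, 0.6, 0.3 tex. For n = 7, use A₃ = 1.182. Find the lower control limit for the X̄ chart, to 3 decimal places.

X̄̄ = (58.7 + 58.2 + 58.7 + 58.7 + 58.5 + 58.4) / 6 = 58.5333
s̄ = (0.3 + 0.7 + 0.5 + 0.4 + 0.6 + 0.3) / 6 = 0.4667
LCL = X̄̄ − A₃·s̄ = 58.5333 − 1.182 × 0.4667 = 57.9817

57.982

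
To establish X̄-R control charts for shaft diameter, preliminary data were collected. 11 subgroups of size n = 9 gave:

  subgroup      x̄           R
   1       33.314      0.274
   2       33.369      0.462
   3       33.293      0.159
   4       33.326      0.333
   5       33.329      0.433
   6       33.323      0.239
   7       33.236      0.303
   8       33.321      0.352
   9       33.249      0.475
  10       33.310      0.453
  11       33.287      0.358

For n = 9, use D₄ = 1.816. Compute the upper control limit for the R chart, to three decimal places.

R̄ = (0.274 + 0.462 + 0.159 + 0.333 + 0.433 + 0.239 + 0.303 + 0.352 + 0.475 + 0.453 + 0.358) / 11 = 3.8410 / 11 = 0.3492
UCL_R = D₄·R̄ = 1.816 × 0.3492 = 0.6341

0.634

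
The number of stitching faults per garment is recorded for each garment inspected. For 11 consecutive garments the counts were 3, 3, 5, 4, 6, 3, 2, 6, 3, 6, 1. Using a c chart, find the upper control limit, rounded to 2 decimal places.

9.68

c̄ = (3 + 3 + 5 + 4 + 6 + 3 + 2 + 6 + 3 + 6 + 1) / 11 = 42 / 11 = 3.8182
UCL = c̄ + 3√c̄ = 3.8182 + 3 × √3.8182 = 3.8182 + 3 × 1.9540 = 9.6802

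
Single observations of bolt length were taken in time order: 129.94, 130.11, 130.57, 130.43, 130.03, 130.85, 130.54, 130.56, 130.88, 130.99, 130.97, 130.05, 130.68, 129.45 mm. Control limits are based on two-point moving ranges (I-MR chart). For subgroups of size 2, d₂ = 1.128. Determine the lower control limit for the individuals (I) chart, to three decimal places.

129.297

X̄ = (129.94 + 130.11 + 130.57 + 130.43 + 130.03 + 130.85 + 130.54 + 130.56 + 130.88 + 130.99 + 130.97 + 130.05 + 130.68 + 129.45) / 14 = 130.4321
Moving ranges: 0.17, 0.46, 0.14, 0.40, 0.82, 0.31, 0.02, 0.32, 0.11, 0.02, 0.92, 0.63, 1.23; M̄R̄ = 5.5500 / 13 = 0.4269
LCL = X̄ − 3·M̄R̄/d₂ = 130.4321 − 3 × 0.4269 / 1.128 = 129.2967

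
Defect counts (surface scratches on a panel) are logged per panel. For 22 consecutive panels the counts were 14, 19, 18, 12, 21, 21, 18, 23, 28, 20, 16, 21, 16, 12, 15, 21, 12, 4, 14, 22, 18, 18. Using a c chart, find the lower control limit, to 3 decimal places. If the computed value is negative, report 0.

4.892

c̄ = (14 + 19 + 18 + 12 + 21 + 21 + 18 + 23 + 28 + 20 + 16 + 21 + 16 + 12 + 15 + 21 + 12 + 4 + 14 + 22 + 18 + 18) / 22 = 383 / 22 = 17.4091
LCL = c̄ − 3√c̄ = 17.4091 − 3 × 4.1724 = 4.8918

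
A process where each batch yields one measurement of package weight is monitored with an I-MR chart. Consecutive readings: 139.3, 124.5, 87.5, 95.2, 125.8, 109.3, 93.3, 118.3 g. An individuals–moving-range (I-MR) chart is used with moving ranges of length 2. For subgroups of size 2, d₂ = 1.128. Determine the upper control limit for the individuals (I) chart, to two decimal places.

167.73

X̄ = (139.3 + 124.5 + 87.5 + 95.2 + 125.8 + 109.3 + 93.3 + 118.3) / 8 = 111.6500
Moving ranges: 14.8, 37.0, 7.7, 30.6, 16.5, 16.0, 25.0; M̄R̄ = 147.6000 / 7 = 21.0857
UCL = X̄ + 3·M̄R̄/d₂ = 111.6500 + 3 × 21.0857 / 1.128 = 167.7290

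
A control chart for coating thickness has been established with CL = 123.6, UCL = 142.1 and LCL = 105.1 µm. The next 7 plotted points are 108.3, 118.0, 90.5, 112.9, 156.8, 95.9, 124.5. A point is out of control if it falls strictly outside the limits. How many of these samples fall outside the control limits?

Compare each point to [105.1, 142.1]: sample 3 = 90.5 < LCL; sample 5 = 156.8 > UCL; sample 6 = 95.9 < LCL.

3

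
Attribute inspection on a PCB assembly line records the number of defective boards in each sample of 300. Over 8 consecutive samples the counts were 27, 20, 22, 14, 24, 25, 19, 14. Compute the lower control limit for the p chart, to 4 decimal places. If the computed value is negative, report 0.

p̄ = Σdᵢ / (k·n) = 165 / (8 × 300) = 0.06875
LCL = p̄ − 3·√(p̄(1−p̄)/n) = 0.06875 − 3 × 0.01461 = 0.02492

0.0249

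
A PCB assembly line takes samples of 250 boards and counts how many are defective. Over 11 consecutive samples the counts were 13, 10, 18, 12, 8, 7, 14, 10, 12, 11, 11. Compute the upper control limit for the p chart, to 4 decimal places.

0.0855

p̄ = Σdᵢ / (k·n) = 126 / (11 × 250) = 0.04582
UCL = p̄ + 3·√(p̄(1−p̄)/n) = 0.04582 + 3 × √(0.04582×0.95418/250) = 0.04582 + 3 × 0.01322 = 0.08549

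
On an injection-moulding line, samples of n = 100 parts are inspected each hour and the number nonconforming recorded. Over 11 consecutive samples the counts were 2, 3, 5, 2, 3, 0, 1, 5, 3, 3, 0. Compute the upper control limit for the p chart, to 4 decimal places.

0.0710

p̄ = Σdᵢ / (k·n) = 27 / (11 × 100) = 0.02455
UCL = p̄ + 3·√(p̄(1−p̄)/n) = 0.02455 + 3 × √(0.02455×0.97545/100) = 0.02455 + 3 × 0.01547 = 0.07097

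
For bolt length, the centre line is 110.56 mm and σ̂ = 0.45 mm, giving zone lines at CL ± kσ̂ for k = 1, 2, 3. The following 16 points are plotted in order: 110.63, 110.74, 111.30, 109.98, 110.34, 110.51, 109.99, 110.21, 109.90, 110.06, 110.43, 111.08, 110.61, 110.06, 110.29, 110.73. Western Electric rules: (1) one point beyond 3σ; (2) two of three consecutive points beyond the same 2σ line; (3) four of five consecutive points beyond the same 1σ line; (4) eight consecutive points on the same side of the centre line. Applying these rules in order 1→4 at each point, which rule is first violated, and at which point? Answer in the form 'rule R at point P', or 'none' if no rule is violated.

Zone of each point (C = within 1σ̂, B = 1σ̂–2σ̂, A = 2σ̂–3σ̂, * = beyond 3σ̂; sign = side of CL): 1:+C, 2:+C, 3:+B, 4:-B, 5:-C, 6:-C, 7:-B, 8:-C, 9:-B, 10:-B, 11:-C, 12:+B, 13:+C, 14:-B, 15:-C, 16:+C
Rule 4 (eight consecutive points on the same side of the centre line) is satisfied at point 11.

rule 4 at point 11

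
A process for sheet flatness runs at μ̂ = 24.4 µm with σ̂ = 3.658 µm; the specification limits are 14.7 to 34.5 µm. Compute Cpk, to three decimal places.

Cpu = (USL − μ̂) / (3σ̂) = (34.5 − 24.4) / (3 × 3.658) = 0.9204; Cpl = (μ̂ − LSL) / (3σ̂) = (24.4 − 14.7) / (3 × 3.658) = 0.8839; Cpk = min(Cpu, Cpl) = 0.8839

0.884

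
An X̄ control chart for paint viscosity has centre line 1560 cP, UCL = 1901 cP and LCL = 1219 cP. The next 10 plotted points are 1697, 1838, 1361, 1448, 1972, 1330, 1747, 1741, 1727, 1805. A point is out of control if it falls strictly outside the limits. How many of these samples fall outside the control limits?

Compare each point to [1219, 1901]: sample 5 = 1972 > UCL.

1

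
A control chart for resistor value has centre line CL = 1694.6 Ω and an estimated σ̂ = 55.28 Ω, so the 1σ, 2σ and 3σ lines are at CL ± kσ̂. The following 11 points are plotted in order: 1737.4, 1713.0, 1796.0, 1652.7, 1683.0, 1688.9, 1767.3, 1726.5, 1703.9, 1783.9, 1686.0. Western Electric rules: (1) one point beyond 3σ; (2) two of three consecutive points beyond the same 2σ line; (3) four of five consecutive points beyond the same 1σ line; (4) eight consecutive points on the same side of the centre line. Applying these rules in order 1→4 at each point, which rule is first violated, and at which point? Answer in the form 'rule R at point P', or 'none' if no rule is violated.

Zone of each point (C = within 1σ̂, B = 1σ̂–2σ̂, A = 2σ̂–3σ̂, * = beyond 3σ̂; sign = side of CL): 1:+C, 2:+C, 3:+B, 4:-C, 5:-C, 6:-C, 7:+B, 8:+C, 9:+C, 10:+B, 11:-C
No rule fires across all 11 points.

none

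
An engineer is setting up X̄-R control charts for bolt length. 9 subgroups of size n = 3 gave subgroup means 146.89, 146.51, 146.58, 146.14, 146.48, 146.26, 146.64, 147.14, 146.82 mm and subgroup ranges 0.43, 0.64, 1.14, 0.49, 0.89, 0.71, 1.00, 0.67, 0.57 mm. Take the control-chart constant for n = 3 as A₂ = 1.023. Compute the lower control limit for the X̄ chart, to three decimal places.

145.863

X̄̄ = (146.89 + 146.51 + 146.58 + 146.14 + 146.48 + 146.26 + 146.64 + 147.14 + 146.82) / 9 = 1319.4600 / 9 = 146.6067
R̄ = (0.43 + 0.64 + 1.14 + 0.49 + 0.89 + 0.71 + 1.00 + 0.67 + 0.57) / 9 = 6.5400 / 9 = 0.7267
LCL = X̄̄ − A₂·R̄ = 146.6067 − 1.023 × 0.7267 = 145.8633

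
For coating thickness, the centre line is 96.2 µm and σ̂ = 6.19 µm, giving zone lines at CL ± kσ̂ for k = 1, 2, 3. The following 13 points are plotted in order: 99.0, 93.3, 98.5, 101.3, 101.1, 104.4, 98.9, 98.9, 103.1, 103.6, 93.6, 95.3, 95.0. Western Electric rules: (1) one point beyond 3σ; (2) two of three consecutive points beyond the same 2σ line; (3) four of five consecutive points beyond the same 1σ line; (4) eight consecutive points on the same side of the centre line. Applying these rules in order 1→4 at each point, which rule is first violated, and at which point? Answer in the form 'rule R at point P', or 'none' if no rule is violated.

rule 4 at point 10

Zone of each point (C = within 1σ̂, B = 1σ̂–2σ̂, A = 2σ̂–3σ̂, * = beyond 3σ̂; sign = side of CL): 1:+C, 2:-C, 3:+C, 4:+C, 5:+C, 6:+B, 7:+C, 8:+C, 9:+B, 10:+B, 11:-C, 12:-C, 13:-C
Rule 4 (eight consecutive points on the same side of the centre line) is satisfied at point 10.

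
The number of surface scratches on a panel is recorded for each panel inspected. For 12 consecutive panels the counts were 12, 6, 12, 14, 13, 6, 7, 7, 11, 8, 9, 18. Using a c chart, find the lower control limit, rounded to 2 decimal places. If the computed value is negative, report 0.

0.65

c̄ = (12 + 6 + 12 + 14 + 13 + 6 + 7 + 7 + 11 + 8 + 9 + 18) / 12 = 123 / 12 = 10.2500
LCL = c̄ − 3√c̄ = 10.2500 − 3 × 3.2016 = 0.6453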